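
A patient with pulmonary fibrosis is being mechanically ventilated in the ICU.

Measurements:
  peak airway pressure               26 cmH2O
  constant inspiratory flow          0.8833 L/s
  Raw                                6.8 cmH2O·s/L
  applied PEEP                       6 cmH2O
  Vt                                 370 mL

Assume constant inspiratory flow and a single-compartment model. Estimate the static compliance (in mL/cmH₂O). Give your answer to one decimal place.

26.4

Equation of motion (constant flow): PIP = Vt/C + R·V̇ + PEEP.
Vt/C = PIP − R·V̇ − PEEP = 26 − 6.8×0.8833 − 6 = 26 − 6.006 − 6 = 13.994 cmH2O.
C = Vt / 13.994 = 370 / 13.994 = 26.44 mL/cmH2O.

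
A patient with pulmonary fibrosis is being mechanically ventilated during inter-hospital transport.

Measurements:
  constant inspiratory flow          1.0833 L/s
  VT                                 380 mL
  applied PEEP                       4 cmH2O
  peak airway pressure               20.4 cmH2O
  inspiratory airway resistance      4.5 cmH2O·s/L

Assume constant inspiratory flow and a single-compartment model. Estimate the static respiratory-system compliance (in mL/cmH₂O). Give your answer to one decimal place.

Equation of motion (constant flow): PIP = Vt/C + R·V̇ + PEEP.
Vt/C = PIP − R·V̇ − PEEP = 20.4 − 4.5×1.0833 − 4 = 20.4 − 4.875 − 4 = 11.525 cmH2O.
C = Vt / 11.525 = 380 / 11.525 = 32.972 mL/cmH2O.

33.0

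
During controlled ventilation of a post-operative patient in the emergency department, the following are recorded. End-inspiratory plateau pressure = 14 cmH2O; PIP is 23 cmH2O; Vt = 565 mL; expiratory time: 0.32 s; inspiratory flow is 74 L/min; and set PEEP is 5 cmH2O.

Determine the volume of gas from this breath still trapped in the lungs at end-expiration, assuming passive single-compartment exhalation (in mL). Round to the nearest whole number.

Flow: 74 L/min ÷ 60 = 1.2333 L/s.
R = (PIP − Pplat)/V̇ = (23 − 14) / 1.2333 = 9.0/1.2333 = 7.297 cmH2O·s/L.
C = Vt/(Pplat − PEEP) = 565.0 / (14 − 5) = 565.0/9.0 = 62.778 mL/cmH2O.
τ = R × C = 7.297 × 0.06278 L/cmH2O = 0.4581 s.
Fraction remaining = e^(−Te/τ) = e^(−0.32/0.4581) = 0.4973.
Trapped volume = 565.0 × 0.4973 = 280.97 mL.

281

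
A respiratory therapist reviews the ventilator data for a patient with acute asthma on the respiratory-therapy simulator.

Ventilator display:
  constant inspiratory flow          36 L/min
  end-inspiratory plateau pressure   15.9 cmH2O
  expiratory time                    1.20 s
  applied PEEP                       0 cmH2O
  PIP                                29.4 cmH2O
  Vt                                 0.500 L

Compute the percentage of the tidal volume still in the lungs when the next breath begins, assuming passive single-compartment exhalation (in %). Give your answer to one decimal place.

Flow: 36 L/min ÷ 60 = 0.6 L/s.
R = (PIP − Pplat)/V̇ = (29.4 − 15.9) / 0.6 = 13.5/0.6 = 22.5 cmH2O·s/L.
C = Vt/(Pplat − PEEP) = 500.0 / (15.9 − 0) = 500.0/15.9 = 31.447 mL/cmH2O.
τ = R × C = 22.5 × 0.03145 L/cmH2O = 0.7076 s.
Fraction remaining at end-expiration = e^(−Te/τ) = e^(−1.20/0.7076) = 0.1834 → 18.34%.

18.3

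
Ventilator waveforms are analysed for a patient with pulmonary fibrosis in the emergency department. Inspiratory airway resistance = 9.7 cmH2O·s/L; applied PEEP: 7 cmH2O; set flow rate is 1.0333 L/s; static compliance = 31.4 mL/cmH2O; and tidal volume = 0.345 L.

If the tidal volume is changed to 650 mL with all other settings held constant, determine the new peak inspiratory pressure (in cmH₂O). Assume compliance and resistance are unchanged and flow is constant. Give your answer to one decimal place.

37.7

PIP = Vt/C + R·V̇ + PEEP (constant-flow equation of motion).
Only the elastic term changes: ΔPIP = ΔVt / C = (650 − 345) / 31.4 = 9.713 cmH2O.
Original PIP = 345/31.4 + 9.7×1.0333 + 7 = 28.01 cmH2O; new PIP = 28.01 + (9.713) = 37.723 cmH2O.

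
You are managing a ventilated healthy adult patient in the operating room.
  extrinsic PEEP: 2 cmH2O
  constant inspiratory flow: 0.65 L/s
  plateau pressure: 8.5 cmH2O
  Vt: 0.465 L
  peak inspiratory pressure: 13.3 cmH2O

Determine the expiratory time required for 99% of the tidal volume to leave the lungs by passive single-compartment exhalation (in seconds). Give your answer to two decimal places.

2.43

R = (PIP − Pplat)/V̇ = (13.3 − 8.5) / 0.65 = 4.8/0.65 = 7.385 cmH2O·s/L.
C = Vt/(Pplat − PEEP) = 465.0 / (8.5 − 2) = 465.0/6.5 = 71.538 mL/cmH2O.
τ = R × C = 7.385 × 0.07154 L/cmH2O = 0.5283 s.
t = −τ·ln(1 − 0.99) = −0.5283·ln(0.01) = 2.433 s.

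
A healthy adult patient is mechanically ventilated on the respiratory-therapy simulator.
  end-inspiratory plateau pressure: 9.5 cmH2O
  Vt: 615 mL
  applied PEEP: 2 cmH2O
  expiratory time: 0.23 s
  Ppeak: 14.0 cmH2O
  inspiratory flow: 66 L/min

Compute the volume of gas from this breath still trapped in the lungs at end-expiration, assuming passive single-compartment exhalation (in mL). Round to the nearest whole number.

Flow: 66 L/min ÷ 60 = 1.1 L/s.
R = (PIP − Pplat)/V̇ = (14.0 − 9.5) / 1.1 = 4.5/1.1 = 4.091 cmH2O·s/L.
C = Vt/(Pplat − PEEP) = 615.0 / (9.5 − 2) = 615.0/7.5 = 82.0 mL/cmH2O.
τ = R × C = 4.091 × 0.082 L/cmH2O = 0.3355 s.
Fraction remaining = e^(−Te/τ) = e^(−0.23/0.3355) = 0.5038.
Trapped volume = 615.0 × 0.5038 = 309.84 mL.

310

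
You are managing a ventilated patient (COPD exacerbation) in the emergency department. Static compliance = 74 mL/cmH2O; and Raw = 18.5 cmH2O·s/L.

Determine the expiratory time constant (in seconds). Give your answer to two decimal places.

τ = R × C = 18.5 × 74 mL/cmH2O = 18.5 × 0.074 L/cmH2O = 1.369 s.

1.37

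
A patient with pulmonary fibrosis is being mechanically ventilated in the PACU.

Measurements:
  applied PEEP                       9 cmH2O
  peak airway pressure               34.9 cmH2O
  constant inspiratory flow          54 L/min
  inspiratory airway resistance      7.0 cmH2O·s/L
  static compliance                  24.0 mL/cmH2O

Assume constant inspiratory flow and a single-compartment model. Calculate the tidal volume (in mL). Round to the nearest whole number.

Flow: 54 L/min ÷ 60 = 0.9 L/s.
Equation of motion (constant flow): PIP = Vt/C + R·V̇ + PEEP.
Vt/C = PIP − R·V̇ − PEEP = 34.9 − 6.3 − 9 = 19.6 cmH2O.
Vt = C × 19.6 = 24.0 × 19.6 = 470.4 mL.

470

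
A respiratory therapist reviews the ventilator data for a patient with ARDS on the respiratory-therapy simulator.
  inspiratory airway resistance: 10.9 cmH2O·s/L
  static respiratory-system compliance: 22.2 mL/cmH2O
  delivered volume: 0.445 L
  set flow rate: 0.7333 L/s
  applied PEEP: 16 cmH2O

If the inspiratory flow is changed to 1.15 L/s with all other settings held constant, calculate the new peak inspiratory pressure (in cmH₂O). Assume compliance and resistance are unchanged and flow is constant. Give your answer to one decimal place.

PIP = Vt/C + R·V̇ + PEEP (constant-flow equation of motion).
Only the resistive term changes: ΔPIP = R × ΔV̇ = 10.9 × (1.15 − 0.7333) = 10.9 × 0.4167 = 4.542 cmH2O.
Original PIP = 445/22.2 + 10.9×0.7333 + 16 = 44.038 cmH2O; new PIP = 44.038 + (4.542) = 48.58 cmH2O.

48.6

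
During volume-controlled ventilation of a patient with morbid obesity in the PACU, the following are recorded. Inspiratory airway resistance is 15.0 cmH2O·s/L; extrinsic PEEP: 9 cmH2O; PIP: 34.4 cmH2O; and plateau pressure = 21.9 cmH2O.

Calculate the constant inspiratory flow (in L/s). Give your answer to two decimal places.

0.83

flow = (PIP − Pplat) / Raw = 12.5 / 15.0 = 0.8333 L/s.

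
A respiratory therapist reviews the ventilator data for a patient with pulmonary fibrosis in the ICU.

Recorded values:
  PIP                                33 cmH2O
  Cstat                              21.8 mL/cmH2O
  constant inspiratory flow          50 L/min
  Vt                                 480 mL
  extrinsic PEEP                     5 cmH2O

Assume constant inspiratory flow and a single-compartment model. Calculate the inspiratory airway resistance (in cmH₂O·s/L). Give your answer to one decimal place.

Flow: 50 L/min ÷ 60 = 0.8333 L/s.
Equation of motion (constant flow): PIP = Vt/C + R·V̇ + PEEP.
R·V̇ = PIP − Vt/C − PEEP = 33 − 480/21.8 − 5 = 33 − 22.018 − 5 = 5.982 cmH2O.
R = 5.982 / 0.8333 = 7.179 cmH2O·s/L.

7.2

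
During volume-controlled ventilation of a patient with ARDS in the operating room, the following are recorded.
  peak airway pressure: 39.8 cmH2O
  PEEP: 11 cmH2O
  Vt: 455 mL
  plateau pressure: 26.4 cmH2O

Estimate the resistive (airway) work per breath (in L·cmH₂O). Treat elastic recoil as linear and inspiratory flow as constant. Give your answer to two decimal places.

6.10

With constant inspiratory flow the resistive pressure is constant at PIP − Pplat = 39.8 − 26.4 = 13.4 cmH2O, so resistive work = 13.4 × 0.455 = 6.097 L·cmH2O.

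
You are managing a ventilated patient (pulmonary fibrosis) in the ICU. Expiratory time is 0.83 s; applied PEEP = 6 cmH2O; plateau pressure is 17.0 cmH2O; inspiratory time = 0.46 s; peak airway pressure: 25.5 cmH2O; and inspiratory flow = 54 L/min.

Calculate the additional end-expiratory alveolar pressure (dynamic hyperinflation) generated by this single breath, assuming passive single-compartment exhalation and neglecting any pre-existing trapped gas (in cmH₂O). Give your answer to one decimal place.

1.1

Flow: 54 L/min ÷ 60 = 0.9 L/s.
Vt = flow × Ti = 0.9 L/s × 0.46 s × 1000 mL/L = 414.0 mL.
R = (PIP − Pplat)/V̇ = (25.5 − 17.0) / 0.9 = 8.5/0.9 = 9.444 cmH2O·s/L.
C = Vt/(Pplat − PEEP) = 414.0 / (17.0 − 6) = 414.0/11.0 = 37.636 mL/cmH2O.
τ = R × C = 9.444 × 0.03764 L/cmH2O = 0.3555 s.
Fraction remaining = e^(−Te/τ) = e^(−0.83/0.3555) = 0.09684; trapped volume = 414.0 × 0.09684 = 40.092 mL.
Additional alveolar pressure from trapping ≈ V_trapped / C = 40.092 / 37.636 = 1.065 cmH2O.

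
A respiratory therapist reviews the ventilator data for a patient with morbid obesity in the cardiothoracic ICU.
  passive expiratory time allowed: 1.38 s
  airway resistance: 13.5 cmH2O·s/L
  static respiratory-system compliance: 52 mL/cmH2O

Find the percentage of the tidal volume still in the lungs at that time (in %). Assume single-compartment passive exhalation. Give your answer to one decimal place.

14.0

τ = R × C = 13.5 × 52 mL/cmH2O = 13.5 × 0.052 L/cmH2O = 0.702 s.
Passive exhalation: V(t)/V₀ = e^(−t/τ) = e^(−1.38/0.702) = 0.14.
Fraction remaining = 0.14 → 14.0%.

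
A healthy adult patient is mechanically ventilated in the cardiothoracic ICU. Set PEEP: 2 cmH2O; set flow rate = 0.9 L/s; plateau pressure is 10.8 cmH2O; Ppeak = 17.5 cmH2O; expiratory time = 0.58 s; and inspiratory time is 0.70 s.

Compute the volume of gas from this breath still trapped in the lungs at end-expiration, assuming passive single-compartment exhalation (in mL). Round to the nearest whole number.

212

Vt = flow × Ti = 0.9 L/s × 0.70 s × 1000 mL/L = 630.0 mL.
R = (PIP − Pplat)/V̇ = (17.5 − 10.8) / 0.9 = 6.7/0.9 = 7.444 cmH2O·s/L.
C = Vt/(Pplat − PEEP) = 630.0 / (10.8 − 2) = 630.0/8.8 = 71.591 mL/cmH2O.
τ = R × C = 7.444 × 0.07159 L/cmH2O = 0.5329 s.
Fraction remaining = e^(−Te/τ) = e^(−0.58/0.5329) = 0.3368.
Trapped volume = 630.0 × 0.3368 = 212.18 mL.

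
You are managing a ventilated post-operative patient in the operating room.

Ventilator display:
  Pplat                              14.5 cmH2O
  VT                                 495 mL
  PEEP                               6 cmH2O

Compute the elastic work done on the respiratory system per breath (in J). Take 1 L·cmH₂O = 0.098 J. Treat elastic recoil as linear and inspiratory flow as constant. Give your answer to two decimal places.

0.21

Elastic work ≈ ½ × (Pplat − PEEP) × Vt = 0.5 × (14.5 − 6) × 0.495 L = 0.5 × 8.5 × 0.495 = 2.104 L·cmH2O.
× 0.098 J/(L·cmH2O) → 0.2062 J.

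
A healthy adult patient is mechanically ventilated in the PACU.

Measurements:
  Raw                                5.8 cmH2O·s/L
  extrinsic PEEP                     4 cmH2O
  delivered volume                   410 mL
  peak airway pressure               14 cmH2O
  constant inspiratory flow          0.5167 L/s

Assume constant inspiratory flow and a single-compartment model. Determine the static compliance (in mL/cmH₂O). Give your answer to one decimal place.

Equation of motion (constant flow): PIP = Vt/C + R·V̇ + PEEP.
Vt/C = PIP − R·V̇ − PEEP = 14 − 5.8×0.5167 − 4 = 14 − 2.997 − 4 = 7.003 cmH2O.
C = Vt / 7.003 = 410 / 7.003 = 58.546 mL/cmH2O.

58.5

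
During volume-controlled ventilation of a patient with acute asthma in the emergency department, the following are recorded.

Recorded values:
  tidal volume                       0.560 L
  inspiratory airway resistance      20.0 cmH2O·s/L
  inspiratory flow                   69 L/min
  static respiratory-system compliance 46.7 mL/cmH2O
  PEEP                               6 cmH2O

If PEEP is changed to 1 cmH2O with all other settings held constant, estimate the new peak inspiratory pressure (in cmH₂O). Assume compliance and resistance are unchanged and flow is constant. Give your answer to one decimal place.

Flow: 69 L/min ÷ 60 = 1.15 L/s.
PIP = Vt/C + R·V̇ + PEEP (constant-flow equation of motion).
Only the baseline term changes: ΔPIP = ΔPEEP = 1 − 6 = -5.0 cmH2O.
Original PIP = 560/46.7 + 20.0×1.15 + 6 = 40.991 cmH2O; new PIP = 40.991 + (-5.0) = 35.991 cmH2O.

36.0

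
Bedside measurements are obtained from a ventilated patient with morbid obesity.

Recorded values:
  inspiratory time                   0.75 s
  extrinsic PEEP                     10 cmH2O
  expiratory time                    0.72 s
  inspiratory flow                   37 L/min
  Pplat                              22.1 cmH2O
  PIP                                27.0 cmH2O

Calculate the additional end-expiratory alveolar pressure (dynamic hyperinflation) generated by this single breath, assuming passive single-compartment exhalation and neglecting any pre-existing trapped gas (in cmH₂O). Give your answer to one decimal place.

1.1

Flow: 37 L/min ÷ 60 = 0.6167 L/s.
Vt = flow × Ti = 0.6167 L/s × 0.75 s × 1000 mL/L = 462.53 mL.
R = (PIP − Pplat)/V̇ = (27.0 − 22.1) / 0.6167 = 4.9/0.6167 = 7.946 cmH2O·s/L.
C = Vt/(Pplat − PEEP) = 462.53 / (22.1 − 10) = 462.53/12.1 = 38.226 mL/cmH2O.
τ = R × C = 7.946 × 0.03823 L/cmH2O = 0.3038 s.
Fraction remaining = e^(−Te/τ) = e^(−0.72/0.3038) = 0.09348; trapped volume = 462.53 × 0.09348 = 43.237 mL.
Additional alveolar pressure from trapping ≈ V_trapped / C = 43.237 / 38.226 = 1.131 cmH2O.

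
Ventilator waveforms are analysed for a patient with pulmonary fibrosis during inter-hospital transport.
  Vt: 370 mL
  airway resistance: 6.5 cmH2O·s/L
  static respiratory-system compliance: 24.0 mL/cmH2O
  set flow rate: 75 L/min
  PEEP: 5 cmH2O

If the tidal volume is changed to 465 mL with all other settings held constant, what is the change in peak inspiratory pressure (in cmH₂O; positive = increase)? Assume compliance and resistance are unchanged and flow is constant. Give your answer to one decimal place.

PIP = Vt/C + R·V̇ + PEEP (constant-flow equation of motion).
Only the elastic term changes: ΔPIP = ΔVt / C = (465 − 370) / 24.0 = 3.958 cmH2O.

4.0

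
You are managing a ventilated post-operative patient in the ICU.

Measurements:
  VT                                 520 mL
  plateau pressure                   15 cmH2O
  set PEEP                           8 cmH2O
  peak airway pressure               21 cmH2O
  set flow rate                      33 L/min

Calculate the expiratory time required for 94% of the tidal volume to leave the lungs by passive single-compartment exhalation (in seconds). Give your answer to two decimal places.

Flow: 33 L/min ÷ 60 = 0.55 L/s.
R = (PIP − Pplat)/V̇ = (21 − 15) / 0.55 = 6.0/0.55 = 10.909 cmH2O·s/L.
C = Vt/(Pplat − PEEP) = 520.0 / (15 − 8) = 520.0/7.0 = 74.286 mL/cmH2O.
τ = R × C = 10.909 × 0.07429 L/cmH2O = 0.8104 s.
t = −τ·ln(1 − 0.94) = −0.8104·ln(0.06) = 2.28 s.

2.28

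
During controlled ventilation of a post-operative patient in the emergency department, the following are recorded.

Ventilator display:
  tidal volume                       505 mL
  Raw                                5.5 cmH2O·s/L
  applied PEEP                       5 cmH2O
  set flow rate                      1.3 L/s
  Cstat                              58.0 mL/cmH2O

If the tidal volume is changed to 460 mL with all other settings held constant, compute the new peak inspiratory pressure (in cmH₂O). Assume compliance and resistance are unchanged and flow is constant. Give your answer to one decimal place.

20.1

PIP = Vt/C + R·V̇ + PEEP (constant-flow equation of motion).
Only the elastic term changes: ΔPIP = ΔVt / C = (460 − 505) / 58.0 = -0.7759 cmH2O.
Original PIP = 505/58.0 + 5.5×1.3 + 5 = 20.857 cmH2O; new PIP = 20.857 + (-0.7759) = 20.081 cmH2O.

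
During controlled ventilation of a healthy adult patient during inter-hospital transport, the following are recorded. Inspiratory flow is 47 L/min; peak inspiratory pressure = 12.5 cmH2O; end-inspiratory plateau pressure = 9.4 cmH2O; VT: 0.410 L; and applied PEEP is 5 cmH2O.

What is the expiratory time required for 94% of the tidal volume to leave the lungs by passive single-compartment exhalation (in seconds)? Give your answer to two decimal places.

1.04

Flow: 47 L/min ÷ 60 = 0.7833 L/s.
R = (PIP − Pplat)/V̇ = (12.5 − 9.4) / 0.7833 = 3.1/0.7833 = 3.958 cmH2O·s/L.
C = Vt/(Pplat − PEEP) = 410.0 / (9.4 − 5) = 410.0/4.4 = 93.182 mL/cmH2O.
τ = R × C = 3.958 × 0.09318 L/cmH2O = 0.3688 s.
t = −τ·ln(1 − 0.94) = −0.3688·ln(0.06) = 1.038 s.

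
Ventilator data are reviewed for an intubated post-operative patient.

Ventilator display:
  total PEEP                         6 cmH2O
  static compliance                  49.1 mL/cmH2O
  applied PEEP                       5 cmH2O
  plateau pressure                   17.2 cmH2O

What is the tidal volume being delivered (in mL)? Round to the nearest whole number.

550

End-expiratory occlusion gives total PEEP = 6 cmH2O (intrinsic PEEP = 6 − 5 = 1). Use total PEEP for the elastic gradient.
Vt = Cstat × (Pplat − PEEPtotal) = 49.1 × (17.2 − 6) = 49.1 × 11.2 = 549.92 mL.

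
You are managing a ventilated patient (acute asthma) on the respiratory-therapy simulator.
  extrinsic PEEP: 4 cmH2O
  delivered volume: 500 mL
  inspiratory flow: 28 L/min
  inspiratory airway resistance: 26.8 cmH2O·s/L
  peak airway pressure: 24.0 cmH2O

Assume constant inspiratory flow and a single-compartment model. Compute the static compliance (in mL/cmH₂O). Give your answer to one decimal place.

Flow: 28 L/min ÷ 60 = 0.4667 L/s.
Equation of motion (constant flow): PIP = Vt/C + R·V̇ + PEEP.
Vt/C = PIP − R·V̇ − PEEP = 24.0 − 26.8×0.4667 − 4 = 24.0 − 12.508 − 4 = 7.492 cmH2O.
C = Vt / 7.492 = 500 / 7.492 = 66.738 mL/cmH2O.

66.7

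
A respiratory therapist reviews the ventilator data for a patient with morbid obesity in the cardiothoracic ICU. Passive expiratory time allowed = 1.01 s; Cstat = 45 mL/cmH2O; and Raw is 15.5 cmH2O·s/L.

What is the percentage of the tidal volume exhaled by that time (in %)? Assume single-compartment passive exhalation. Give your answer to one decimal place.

τ = R × C = 15.5 × 45 mL/cmH2O = 15.5 × 0.045 L/cmH2O = 0.6975 s.
Passive exhalation: V(t)/V₀ = e^(−t/τ) = e^(−1.01/0.6975) = 0.235.
Fraction exhaled = 1 − 0.235 = 0.765 → 76.5%.

76.5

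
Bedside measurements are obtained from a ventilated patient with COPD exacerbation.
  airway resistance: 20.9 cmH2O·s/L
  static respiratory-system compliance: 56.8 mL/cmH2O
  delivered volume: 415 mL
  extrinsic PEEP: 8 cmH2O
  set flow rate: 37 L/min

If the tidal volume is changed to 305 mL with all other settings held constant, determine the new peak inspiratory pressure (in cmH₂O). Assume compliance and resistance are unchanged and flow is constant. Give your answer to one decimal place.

Flow: 37 L/min ÷ 60 = 0.6167 L/s.
PIP = Vt/C + R·V̇ + PEEP (constant-flow equation of motion).
Only the elastic term changes: ΔPIP = ΔVt / C = (305 − 415) / 56.8 = -1.937 cmH2O.
Original PIP = 415/56.8 + 20.9×0.6167 + 8 = 28.195 cmH2O; new PIP = 28.195 + (-1.937) = 26.258 cmH2O.

26.3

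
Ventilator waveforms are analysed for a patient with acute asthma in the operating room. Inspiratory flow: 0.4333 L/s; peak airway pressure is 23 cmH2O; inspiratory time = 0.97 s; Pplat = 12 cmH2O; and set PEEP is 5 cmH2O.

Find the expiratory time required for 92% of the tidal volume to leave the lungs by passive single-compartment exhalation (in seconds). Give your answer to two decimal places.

Vt = flow × Ti = 0.4333 L/s × 0.97 s × 1000 mL/L = 420.3 mL.
R = (PIP − Pplat)/V̇ = (23 − 12) / 0.4333 = 11.0/0.4333 = 25.387 cmH2O·s/L.
C = Vt/(Pplat − PEEP) = 420.3 / (12 − 5) = 420.3/7.0 = 60.043 mL/cmH2O.
τ = R × C = 25.387 × 0.06004 L/cmH2O = 1.524 s.
t = −τ·ln(1 − 0.92) = −1.524·ln(0.08) = 3.849 s.

3.85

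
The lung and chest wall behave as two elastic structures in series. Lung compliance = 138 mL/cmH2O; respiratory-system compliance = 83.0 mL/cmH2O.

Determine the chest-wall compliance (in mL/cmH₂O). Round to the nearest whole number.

208

1/Ccw = 1/Crs − 1/CL.
1/Ccw = 1/83.0 − 1/138 = 0.004802.
Ccw = 208.25 mL/cmH2O.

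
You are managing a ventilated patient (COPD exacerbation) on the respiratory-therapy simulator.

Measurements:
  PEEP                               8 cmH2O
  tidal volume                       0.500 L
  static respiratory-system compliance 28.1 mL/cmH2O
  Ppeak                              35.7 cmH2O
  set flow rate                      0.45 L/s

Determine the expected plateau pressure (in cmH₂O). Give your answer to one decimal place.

25.8

Pplat = PEEP + Vt / Cstat = 8 + 500 / 28.1 = 8 + 17.794 = 25.794 cmH2O.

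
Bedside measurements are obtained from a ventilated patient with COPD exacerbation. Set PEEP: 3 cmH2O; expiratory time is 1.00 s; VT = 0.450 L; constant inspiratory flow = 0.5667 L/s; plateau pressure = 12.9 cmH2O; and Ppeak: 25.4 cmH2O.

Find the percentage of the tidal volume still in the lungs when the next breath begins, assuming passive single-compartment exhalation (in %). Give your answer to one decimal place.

R = (PIP − Pplat)/V̇ = (25.4 − 12.9) / 0.5667 = 12.5/0.5667 = 22.058 cmH2O·s/L.
C = Vt/(Pplat − PEEP) = 450.0 / (12.9 − 3) = 450.0/9.9 = 45.455 mL/cmH2O.
τ = R × C = 22.058 × 0.04546 L/cmH2O = 1.003 s.
Fraction remaining at end-expiration = e^(−Te/τ) = e^(−1.00/1.003) = 0.369 → 36.9%.

36.9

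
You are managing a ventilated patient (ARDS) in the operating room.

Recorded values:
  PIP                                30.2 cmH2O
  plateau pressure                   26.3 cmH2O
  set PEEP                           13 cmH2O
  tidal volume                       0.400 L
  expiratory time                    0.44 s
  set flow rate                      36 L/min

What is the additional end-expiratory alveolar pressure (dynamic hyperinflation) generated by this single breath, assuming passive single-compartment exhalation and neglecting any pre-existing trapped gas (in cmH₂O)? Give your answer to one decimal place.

Flow: 36 L/min ÷ 60 = 0.6 L/s.
R = (PIP − Pplat)/V̇ = (30.2 − 26.3) / 0.6 = 3.9/0.6 = 6.5 cmH2O·s/L.
C = Vt/(Pplat − PEEP) = 400.0 / (26.3 − 13) = 400.0/13.3 = 30.075 mL/cmH2O.
τ = R × C = 6.5 × 0.03008 L/cmH2O = 0.1955 s.
Fraction remaining = e^(−Te/τ) = e^(−0.44/0.1955) = 0.1053; trapped volume = 400.0 × 0.1053 = 42.12 mL.
Additional alveolar pressure from trapping ≈ V_trapped / C = 42.12 / 30.075 = 1.4 cmH2O.

1.4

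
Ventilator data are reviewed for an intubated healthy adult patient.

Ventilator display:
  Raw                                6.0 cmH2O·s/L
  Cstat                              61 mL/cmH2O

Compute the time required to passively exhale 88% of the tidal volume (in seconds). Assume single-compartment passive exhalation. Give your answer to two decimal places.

0.78

τ = R × C = 6.0 × 61 mL/cmH2O = 6.0 × 0.061 L/cmH2O = 0.366 s.
Exhaled fraction f = 1 − e^(−t/τ) → t = −τ·ln(1 − f) = −0.366·ln(0.12) = 0.776 s.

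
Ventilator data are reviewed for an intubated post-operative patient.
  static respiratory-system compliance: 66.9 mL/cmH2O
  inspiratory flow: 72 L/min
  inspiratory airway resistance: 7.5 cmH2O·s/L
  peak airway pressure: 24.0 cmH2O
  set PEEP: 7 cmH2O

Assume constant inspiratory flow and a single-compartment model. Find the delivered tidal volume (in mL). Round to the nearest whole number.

Flow: 72 L/min ÷ 60 = 1.2 L/s.
Equation of motion (constant flow): PIP = Vt/C + R·V̇ + PEEP.
Vt/C = PIP − R·V̇ − PEEP = 24.0 − 9.0 − 7 = 8.0 cmH2O.
Vt = C × 8.0 = 66.9 × 8.0 = 535.2 mL.

535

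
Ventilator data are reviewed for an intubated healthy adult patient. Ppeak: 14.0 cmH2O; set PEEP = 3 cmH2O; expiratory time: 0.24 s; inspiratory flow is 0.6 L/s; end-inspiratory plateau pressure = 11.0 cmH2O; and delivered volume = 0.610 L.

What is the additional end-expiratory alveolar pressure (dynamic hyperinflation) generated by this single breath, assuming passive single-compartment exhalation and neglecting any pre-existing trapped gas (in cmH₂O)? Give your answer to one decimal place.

4.3

R = (PIP − Pplat)/V̇ = (14.0 − 11.0) / 0.6 = 3.0/0.6 = 5.0 cmH2O·s/L.
C = Vt/(Pplat − PEEP) = 610.0 / (11.0 − 3) = 610.0/8.0 = 76.25 mL/cmH2O.
τ = R × C = 5.0 × 0.07625 L/cmH2O = 0.3813 s.
Fraction remaining = e^(−Te/τ) = e^(−0.24/0.3813) = 0.5329; trapped volume = 610.0 × 0.5329 = 325.07 mL.
Additional alveolar pressure from trapping ≈ V_trapped / C = 325.07 / 76.25 = 4.263 cmH2O.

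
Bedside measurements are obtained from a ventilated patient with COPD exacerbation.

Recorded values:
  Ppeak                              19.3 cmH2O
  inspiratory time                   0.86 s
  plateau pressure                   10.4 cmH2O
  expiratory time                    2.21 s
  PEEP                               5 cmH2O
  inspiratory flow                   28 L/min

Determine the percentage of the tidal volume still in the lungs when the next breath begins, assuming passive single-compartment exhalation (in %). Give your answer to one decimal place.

21.0

Flow: 28 L/min ÷ 60 = 0.4667 L/s.
Vt = flow × Ti = 0.4667 L/s × 0.86 s × 1000 mL/L = 401.36 mL.
R = (PIP − Pplat)/V̇ = (19.3 − 10.4) / 0.4667 = 8.9/0.4667 = 19.07 cmH2O·s/L.
C = Vt/(Pplat − PEEP) = 401.36 / (10.4 − 5) = 401.36/5.4 = 74.326 mL/cmH2O.
τ = R × C = 19.07 × 0.07433 L/cmH2O = 1.417 s.
Fraction remaining at end-expiration = e^(−Te/τ) = e^(−2.21/1.417) = 0.2102 → 21.02%.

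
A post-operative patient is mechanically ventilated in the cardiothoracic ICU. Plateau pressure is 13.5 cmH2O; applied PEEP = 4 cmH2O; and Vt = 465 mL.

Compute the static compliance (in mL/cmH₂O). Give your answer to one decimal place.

Cstat = Vt / (Pplat − PEEP) = 465 / (13.5 − 4) = 465 / 9.5 = 48.947 mL/cmH2O.

48.9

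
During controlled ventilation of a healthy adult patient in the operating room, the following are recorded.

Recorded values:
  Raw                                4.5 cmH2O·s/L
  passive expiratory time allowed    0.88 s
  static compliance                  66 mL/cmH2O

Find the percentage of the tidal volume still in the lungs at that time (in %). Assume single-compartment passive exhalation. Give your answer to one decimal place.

5.2

τ = R × C = 4.5 × 66 mL/cmH2O = 4.5 × 0.066 L/cmH2O = 0.297 s.
Passive exhalation: V(t)/V₀ = e^(−t/τ) = e^(−0.88/0.297) = 0.05167.
Fraction remaining = 0.05167 → 5.167%.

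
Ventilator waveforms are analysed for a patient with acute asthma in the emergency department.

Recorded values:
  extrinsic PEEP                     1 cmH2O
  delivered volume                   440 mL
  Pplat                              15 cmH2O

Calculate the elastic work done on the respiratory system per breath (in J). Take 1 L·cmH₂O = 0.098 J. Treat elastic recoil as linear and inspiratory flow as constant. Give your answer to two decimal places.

Elastic work ≈ ½ × (Pplat − PEEP) × Vt = 0.5 × (15 − 1) × 0.440 L = 0.5 × 14.0 × 0.440 = 3.08 L·cmH2O.
× 0.098 J/(L·cmH2O) → 0.3018 J.

0.30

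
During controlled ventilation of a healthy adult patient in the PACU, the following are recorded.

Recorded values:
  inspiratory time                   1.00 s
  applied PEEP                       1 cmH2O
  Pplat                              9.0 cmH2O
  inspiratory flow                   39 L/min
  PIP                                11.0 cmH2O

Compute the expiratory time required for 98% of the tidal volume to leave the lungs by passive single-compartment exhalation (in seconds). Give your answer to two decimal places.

0.98

Flow: 39 L/min ÷ 60 = 0.65 L/s.
Vt = flow × Ti = 0.65 L/s × 1.00 s × 1000 mL/L = 650.0 mL.
R = (PIP − Pplat)/V̇ = (11.0 − 9.0) / 0.65 = 2.0/0.65 = 3.077 cmH2O·s/L.
C = Vt/(Pplat − PEEP) = 650.0 / (9.0 − 1) = 650.0/8.0 = 81.25 mL/cmH2O.
τ = R × C = 3.077 × 0.08125 L/cmH2O = 0.25 s.
t = −τ·ln(1 − 0.98) = −0.25·ln(0.02) = 0.978 s.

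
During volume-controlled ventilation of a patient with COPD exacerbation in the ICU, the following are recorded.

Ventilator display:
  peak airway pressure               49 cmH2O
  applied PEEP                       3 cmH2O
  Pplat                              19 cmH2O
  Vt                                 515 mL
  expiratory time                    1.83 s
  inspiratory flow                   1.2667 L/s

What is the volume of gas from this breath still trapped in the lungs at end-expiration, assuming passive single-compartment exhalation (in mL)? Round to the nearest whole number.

47

R = (PIP − Pplat)/V̇ = (49 − 19) / 1.2667 = 30.0/1.2667 = 23.684 cmH2O·s/L.
C = Vt/(Pplat − PEEP) = 515.0 / (19 − 3) = 515.0/16.0 = 32.188 mL/cmH2O.
τ = R × C = 23.684 × 0.03219 L/cmH2O = 0.7624 s.
Fraction remaining = e^(−Te/τ) = e^(−1.83/0.7624) = 0.09069.
Trapped volume = 515.0 × 0.09069 = 46.705 mL.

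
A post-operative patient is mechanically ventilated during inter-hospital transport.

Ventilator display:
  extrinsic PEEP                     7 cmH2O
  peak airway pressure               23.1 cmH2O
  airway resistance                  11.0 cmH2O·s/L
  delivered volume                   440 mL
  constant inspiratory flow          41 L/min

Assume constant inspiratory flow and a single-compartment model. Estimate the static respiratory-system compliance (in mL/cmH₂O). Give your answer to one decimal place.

51.3

Flow: 41 L/min ÷ 60 = 0.6833 L/s.
Equation of motion (constant flow): PIP = Vt/C + R·V̇ + PEEP.
Vt/C = PIP − R·V̇ − PEEP = 23.1 − 11.0×0.6833 − 7 = 23.1 − 7.516 − 7 = 8.584 cmH2O.
C = Vt / 8.584 = 440 / 8.584 = 51.258 mL/cmH2O.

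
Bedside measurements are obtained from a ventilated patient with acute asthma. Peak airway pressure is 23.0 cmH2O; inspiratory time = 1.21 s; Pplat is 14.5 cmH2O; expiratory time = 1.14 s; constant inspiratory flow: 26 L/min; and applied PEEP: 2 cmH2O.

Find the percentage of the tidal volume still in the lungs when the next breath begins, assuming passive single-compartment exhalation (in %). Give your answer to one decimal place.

Flow: 26 L/min ÷ 60 = 0.4333 L/s.
Vt = flow × Ti = 0.4333 L/s × 1.21 s × 1000 mL/L = 524.29 mL.
R = (PIP − Pplat)/V̇ = (23.0 − 14.5) / 0.4333 = 8.5/0.4333 = 19.617 cmH2O·s/L.
C = Vt/(Pplat − PEEP) = 524.29 / (14.5 − 2) = 524.29/12.5 = 41.943 mL/cmH2O.
τ = R × C = 19.617 × 0.04194 L/cmH2O = 0.8227 s.
Fraction remaining at end-expiration = e^(−Te/τ) = e^(−1.14/0.8227) = 0.2502 → 25.02%.

25.0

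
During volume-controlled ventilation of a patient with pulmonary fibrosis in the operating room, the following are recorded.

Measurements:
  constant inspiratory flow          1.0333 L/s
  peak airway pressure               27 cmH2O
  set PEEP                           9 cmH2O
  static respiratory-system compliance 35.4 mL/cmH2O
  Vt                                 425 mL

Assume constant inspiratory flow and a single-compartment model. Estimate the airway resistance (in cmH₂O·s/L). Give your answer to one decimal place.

5.8

Equation of motion (constant flow): PIP = Vt/C + R·V̇ + PEEP.
R·V̇ = PIP − Vt/C − PEEP = 27 − 425/35.4 − 9 = 27 − 12.006 − 9 = 5.994 cmH2O.
R = 5.994 / 1.0333 = 5.801 cmH2O·s/L.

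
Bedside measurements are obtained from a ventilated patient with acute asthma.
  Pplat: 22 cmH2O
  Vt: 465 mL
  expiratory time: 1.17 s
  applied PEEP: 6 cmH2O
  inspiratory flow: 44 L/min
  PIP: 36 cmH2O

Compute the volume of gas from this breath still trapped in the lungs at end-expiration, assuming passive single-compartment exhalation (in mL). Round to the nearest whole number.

56

Flow: 44 L/min ÷ 60 = 0.7333 L/s.
R = (PIP − Pplat)/V̇ = (36 − 22) / 0.7333 = 14.0/0.7333 = 19.092 cmH2O·s/L.
C = Vt/(Pplat − PEEP) = 465.0 / (22 − 6) = 465.0/16.0 = 29.063 mL/cmH2O.
τ = R × C = 19.092 × 0.02906 L/cmH2O = 0.5548 s.
Fraction remaining = e^(−Te/τ) = e^(−1.17/0.5548) = 0.1214.
Trapped volume = 465.0 × 0.1214 = 56.451 mL.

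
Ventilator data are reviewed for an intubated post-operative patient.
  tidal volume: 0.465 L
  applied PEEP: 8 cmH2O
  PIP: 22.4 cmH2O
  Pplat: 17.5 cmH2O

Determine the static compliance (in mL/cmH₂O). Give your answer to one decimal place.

Cstat = Vt / (Pplat − PEEP) = 465 / (17.5 − 8) = 465 / 9.5 = 48.947 mL/cmH2O.

48.9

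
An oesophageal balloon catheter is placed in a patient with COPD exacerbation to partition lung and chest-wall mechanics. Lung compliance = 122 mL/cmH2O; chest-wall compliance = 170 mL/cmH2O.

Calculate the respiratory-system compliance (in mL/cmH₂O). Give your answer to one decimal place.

71.0

Lung and chest wall are elastances in series: 1/Crs = 1/CL + 1/Ccw.
1/Crs = 1/122 + 1/170 = 0.01408.
Crs = 71.023 mL/cmH2O.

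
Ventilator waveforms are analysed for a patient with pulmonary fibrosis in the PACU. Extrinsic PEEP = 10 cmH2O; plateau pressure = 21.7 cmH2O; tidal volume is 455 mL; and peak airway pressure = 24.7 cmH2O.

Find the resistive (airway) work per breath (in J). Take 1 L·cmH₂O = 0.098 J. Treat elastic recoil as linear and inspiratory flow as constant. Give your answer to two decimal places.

With constant inspiratory flow the resistive pressure is constant at PIP − Pplat = 24.7 − 21.7 = 3.0 cmH2O, so resistive work = 3.0 × 0.455 = 1.365 L·cmH2O.
× 0.098 J/(L·cmH2O) → 0.1338 J.

0.13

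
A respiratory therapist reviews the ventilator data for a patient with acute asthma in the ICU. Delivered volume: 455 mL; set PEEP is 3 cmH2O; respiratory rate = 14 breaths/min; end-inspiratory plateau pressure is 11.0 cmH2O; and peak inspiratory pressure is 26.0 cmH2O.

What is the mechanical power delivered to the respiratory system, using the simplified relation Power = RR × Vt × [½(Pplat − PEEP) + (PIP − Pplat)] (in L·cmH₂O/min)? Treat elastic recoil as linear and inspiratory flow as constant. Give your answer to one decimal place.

Per-breath work = Vt × [½(Pplat−PEEP) + (PIP−Pplat)] = 0.455 × [0.5×8.0 + 15.0] = 0.455 × 19.0 = 8.645 L·cmH2O.
Power = 14 × 8.645 = 121.03 L·cmH2O/min.

121.0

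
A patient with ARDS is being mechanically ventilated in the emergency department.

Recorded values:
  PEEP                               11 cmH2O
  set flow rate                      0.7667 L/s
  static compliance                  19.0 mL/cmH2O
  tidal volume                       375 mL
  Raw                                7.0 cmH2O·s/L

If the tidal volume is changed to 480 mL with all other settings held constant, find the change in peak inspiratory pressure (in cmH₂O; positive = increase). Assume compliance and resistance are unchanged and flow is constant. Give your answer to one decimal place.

5.5

PIP = Vt/C + R·V̇ + PEEP (constant-flow equation of motion).
Only the elastic term changes: ΔPIP = ΔVt / C = (480 − 375) / 19.0 = 5.526 cmH2O.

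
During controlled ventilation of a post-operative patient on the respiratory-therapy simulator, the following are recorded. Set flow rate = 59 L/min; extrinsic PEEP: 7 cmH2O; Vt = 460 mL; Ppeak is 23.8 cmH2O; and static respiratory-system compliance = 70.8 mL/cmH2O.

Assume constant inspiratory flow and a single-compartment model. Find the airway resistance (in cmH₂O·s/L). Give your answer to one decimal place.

10.5

Flow: 59 L/min ÷ 60 = 0.9833 L/s.
Equation of motion (constant flow): PIP = Vt/C + R·V̇ + PEEP.
R·V̇ = PIP − Vt/C − PEEP = 23.8 − 460/70.8 − 7 = 23.8 − 6.497 − 7 = 10.303 cmH2O.
R = 10.303 / 0.9833 = 10.478 cmH2O·s/L.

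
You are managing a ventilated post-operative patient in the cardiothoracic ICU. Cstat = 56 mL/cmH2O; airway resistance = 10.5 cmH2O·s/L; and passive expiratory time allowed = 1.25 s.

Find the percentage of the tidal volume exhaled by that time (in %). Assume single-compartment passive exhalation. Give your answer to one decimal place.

τ = R × C = 10.5 × 56 mL/cmH2O = 10.5 × 0.056 L/cmH2O = 0.588 s.
Passive exhalation: V(t)/V₀ = e^(−t/τ) = e^(−1.25/0.588) = 0.1193.
Fraction exhaled = 1 − 0.1193 = 0.8807 → 88.07%.

88.1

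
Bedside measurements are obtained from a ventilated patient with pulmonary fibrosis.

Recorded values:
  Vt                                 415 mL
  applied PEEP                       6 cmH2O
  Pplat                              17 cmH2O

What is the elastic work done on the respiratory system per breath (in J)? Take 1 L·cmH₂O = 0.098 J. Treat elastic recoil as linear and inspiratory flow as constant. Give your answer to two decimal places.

0.22

Elastic work ≈ ½ × (Pplat − PEEP) × Vt = 0.5 × (17 − 6) × 0.415 L = 0.5 × 11.0 × 0.415 = 2.283 L·cmH2O.
× 0.098 J/(L·cmH2O) → 0.2237 J.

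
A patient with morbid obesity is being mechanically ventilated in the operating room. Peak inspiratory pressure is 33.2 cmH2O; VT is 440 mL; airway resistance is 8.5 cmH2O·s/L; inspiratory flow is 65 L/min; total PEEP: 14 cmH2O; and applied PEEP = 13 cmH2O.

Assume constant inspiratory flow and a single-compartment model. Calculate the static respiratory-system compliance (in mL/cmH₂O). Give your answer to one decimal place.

44.0

Flow: 65 L/min ÷ 60 = 1.0833 L/s.
Total PEEP = 14 cmH2O (set 13 + intrinsic 1); this is the baseline alveolar pressure.
Equation of motion (constant flow): PIP = Vt/C + R·V̇ + PEEP.
Vt/C = PIP − R·V̇ − PEEP = 33.2 − 8.5×1.0833 − 14 = 33.2 − 9.208 − 14 = 9.992 cmH2O.
C = Vt / 9.992 = 440 / 9.992 = 44.035 mL/cmH2O.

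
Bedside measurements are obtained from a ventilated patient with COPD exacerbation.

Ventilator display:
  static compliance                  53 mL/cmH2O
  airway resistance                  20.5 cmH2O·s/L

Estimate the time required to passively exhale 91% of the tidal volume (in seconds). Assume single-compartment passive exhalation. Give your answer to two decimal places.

2.62

τ = R × C = 20.5 × 53 mL/cmH2O = 20.5 × 0.053 L/cmH2O = 1.087 s.
Exhaled fraction f = 1 − e^(−t/τ) → t = −τ·ln(1 − f) = −1.087·ln(0.09) = 2.617 s.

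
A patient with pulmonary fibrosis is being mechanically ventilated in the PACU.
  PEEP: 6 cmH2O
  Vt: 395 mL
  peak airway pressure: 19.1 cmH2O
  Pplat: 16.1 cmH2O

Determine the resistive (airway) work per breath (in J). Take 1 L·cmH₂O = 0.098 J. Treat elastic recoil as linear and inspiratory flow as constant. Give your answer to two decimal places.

0.12

With constant inspiratory flow the resistive pressure is constant at PIP − Pplat = 19.1 − 16.1 = 3.0 cmH2O, so resistive work = 3.0 × 0.395 = 1.185 L·cmH2O.
× 0.098 J/(L·cmH2O) → 0.1161 J.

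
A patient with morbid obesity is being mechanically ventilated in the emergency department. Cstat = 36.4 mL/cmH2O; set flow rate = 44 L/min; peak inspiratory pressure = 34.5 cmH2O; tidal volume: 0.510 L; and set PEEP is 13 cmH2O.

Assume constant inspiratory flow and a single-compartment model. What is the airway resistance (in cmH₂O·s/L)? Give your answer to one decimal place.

10.2

Flow: 44 L/min ÷ 60 = 0.7333 L/s.
Equation of motion (constant flow): PIP = Vt/C + R·V̇ + PEEP.
R·V̇ = PIP − Vt/C − PEEP = 34.5 − 510/36.4 − 13 = 34.5 − 14.011 − 13 = 7.489 cmH2O.
R = 7.489 / 0.7333 = 10.213 cmH2O·s/L.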